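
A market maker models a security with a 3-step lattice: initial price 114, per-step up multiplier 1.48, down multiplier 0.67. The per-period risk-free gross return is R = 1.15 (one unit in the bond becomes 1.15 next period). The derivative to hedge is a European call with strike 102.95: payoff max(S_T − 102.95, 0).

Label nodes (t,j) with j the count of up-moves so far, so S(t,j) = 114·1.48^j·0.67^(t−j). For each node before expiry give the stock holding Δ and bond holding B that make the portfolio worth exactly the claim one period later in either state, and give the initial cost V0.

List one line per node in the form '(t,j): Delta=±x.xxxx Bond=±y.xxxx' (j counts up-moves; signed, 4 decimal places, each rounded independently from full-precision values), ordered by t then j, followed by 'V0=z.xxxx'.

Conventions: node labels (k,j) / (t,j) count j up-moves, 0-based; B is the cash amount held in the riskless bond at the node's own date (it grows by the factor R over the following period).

Since d<R<u, set p* = (R−d)/(u−d) = 0.5926; price each node as the discounted p*-expectation of its children.
Terminal payoffs: V(3,0)=0.0000, V(3,1)=0.0000, V(3,2)=64.3528, V(3,3)=266.6143
(2,0): S=51.1746. Δ = (V_up−V_dn)/(S_up−S_dn) = (0.0000−0.0000)/(75.7384−34.2870) = 0.0000. V = [p*·0.0000 + (1−p*)·0.0000]/1.15 = 0.0000. B = V − Δ·S = 0.0000.
(2,1): S=113.0424. Δ = (V_up−V_dn)/(S_up−S_dn) = (64.3528−0.0000)/(167.3028−75.7384) = 0.7028. V = [p*·64.3528 + (1−p*)·0.0000]/1.15 = 33.1608. B = V − Δ·S = -46.2870.
(2,2): S=249.7056. Δ = (V_up−V_dn)/(S_up−S_dn) = (266.6143−64.3528)/(369.5643−167.3028) = 1.0000. V = [p*·266.6143 + (1−p*)·64.3528]/1.15 = 160.1839. B = V − Δ·S = -89.5217.
(1,0): S=76.3800. Δ = (V_up−V_dn)/(S_up−S_dn) = (33.1608−0.0000)/(113.0424−51.1746) = 0.5360. V = [p*·33.1608 + (1−p*)·0.0000]/1.15 = 17.0877. B = V − Δ·S = -23.8516.
(1,1): S=168.7200. Δ = (V_up−V_dn)/(S_up−S_dn) = (160.1839−33.1608)/(249.7056−113.0424) = 0.9295. V = [p*·160.1839 + (1−p*)·33.1608]/1.15 = 94.2902. B = V − Δ·S = -62.5283.
(0,0): S=114.0000. Δ = (V_up−V_dn)/(S_up−S_dn) = (94.2902−17.0877)/(168.7200−76.3800) = 0.8361. V = [p*·94.2902 + (1−p*)·17.0877]/1.15 = 54.6412. B = V − Δ·S = -40.6706.
Verification: the root portfolio costs Δ(0,0)·S0 + B(0,0) = 54.6412, matching V0.

(0,0): Delta=0.8361 Bond=-40.6706
(1,0): Delta=0.5360 Bond=-23.8516
(1,1): Delta=0.9295 Bond=-62.5283
(2,0): Delta=0.0000 Bond=0.0000
(2,1): Delta=0.7028 Bond=-46.2870
(2,2): Delta=1.0000 Bond=-89.5217
V0=54.6412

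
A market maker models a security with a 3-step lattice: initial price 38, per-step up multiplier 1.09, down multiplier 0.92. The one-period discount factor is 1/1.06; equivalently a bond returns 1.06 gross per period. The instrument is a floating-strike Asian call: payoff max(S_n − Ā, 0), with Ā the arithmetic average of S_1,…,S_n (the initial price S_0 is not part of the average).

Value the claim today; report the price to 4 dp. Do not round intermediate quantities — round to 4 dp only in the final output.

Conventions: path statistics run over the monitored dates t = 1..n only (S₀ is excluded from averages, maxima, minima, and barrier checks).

Risk-neutral up-probability p* = (R−d)/(u−d) = (1.06−0.92)/(1.09−0.92) = 0.8235; the claim prices as the p*-weighted sum of path payoffs discounted by R^3.
Enumerate all 2^3 = 8 price paths (U = up ×1.09, D = down ×0.92); each path with k up-moves has probability p*^k·(1−p*)^(3−k).
DDD: Ā=32.2378, payoff=0.0000, prob=0.005496
UDD: Ā=38.1948, payoff=0.0000, prob=0.025646
DUD: Ā=36.0414, payoff=0.0000, prob=0.025646
UUD: Ā=42.7013, payoff=0.0000, prob=0.119682
DDU: Ā=34.0604, payoff=0.9975, prob=0.025646
UDU: Ā=40.3541, payoff=1.1819, prob=0.119682
DUU: Ā=38.2008, payoff=3.3352, prob=0.119682
UUU: Ā=45.2596, payoff=3.9515, prob=0.558518
Price = Σ prob·payoff / R^3 = 2.773160 / 1.191016 = 2.3284

price = 2.3284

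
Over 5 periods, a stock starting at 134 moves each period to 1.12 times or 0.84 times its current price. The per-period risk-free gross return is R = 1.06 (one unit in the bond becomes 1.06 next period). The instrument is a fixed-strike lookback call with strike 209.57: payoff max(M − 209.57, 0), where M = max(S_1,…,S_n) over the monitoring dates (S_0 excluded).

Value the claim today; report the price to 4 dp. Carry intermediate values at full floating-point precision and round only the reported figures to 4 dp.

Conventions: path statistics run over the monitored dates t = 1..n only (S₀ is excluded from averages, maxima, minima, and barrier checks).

Risk-neutral up-probability p* = (R−d)/(u−d) = (1.06−0.84)/(1.12−0.84) = 0.7857; the claim prices as the p*-weighted sum of path payoffs discounted by R^5.
Enumerate all 2^5 = 32 price paths (U = up ×1.12, D = down ×0.84); each path with k up-moves has probability p*^k·(1−p*)^(5−k).
DDDDD: M=112.5600, payoff=0.0000, prob=0.000452
UDDDD: M=150.0800, payoff=0.0000, prob=0.001657
DUDDD: M=126.0672, payoff=0.0000, prob=0.001657
UUDDD: M=168.0896, payoff=0.0000, prob=0.006074
DDUDD: M=112.5600, payoff=0.0000, prob=0.001657
UDUDD: M=150.0800, payoff=0.0000, prob=0.006074
DUUDD: M=141.1953, payoff=0.0000, prob=0.006074
UUUDD: M=188.2604, payoff=0.0000, prob=0.022273
DDDUD: M=112.5600, payoff=0.0000, prob=0.001657
UDDUD: M=150.0800, payoff=0.0000, prob=0.006074
DUDUD: M=126.0672, payoff=0.0000, prob=0.006074
UUDUD: M=168.0896, payoff=0.0000, prob=0.022273
DDUUD: M=118.6040, payoff=0.0000, prob=0.006074
UDUUD: M=158.1387, payoff=0.0000, prob=0.022273
DUUUD: M=158.1387, payoff=0.0000, prob=0.022273
UUUUD: M=210.8516, payoff=1.2816, prob=0.081668
DDDDU: M=112.5600, payoff=0.0000, prob=0.001657
UDDDU: M=150.0800, payoff=0.0000, prob=0.006074
DUDDU: M=126.0672, payoff=0.0000, prob=0.006074
UUDDU: M=168.0896, payoff=0.0000, prob=0.022273
DDUDU: M=112.5600, payoff=0.0000, prob=0.006074
UDUDU: M=150.0800, payoff=0.0000, prob=0.022273
DUUDU: M=141.1953, payoff=0.0000, prob=0.022273
UUUDU: M=188.2604, payoff=0.0000, prob=0.081668
DDDUU: M=112.5600, payoff=0.0000, prob=0.006074
UDDUU: M=150.0800, payoff=0.0000, prob=0.022273
DUDUU: M=132.8365, payoff=0.0000, prob=0.022273
UUDUU: M=177.1153, payoff=0.0000, prob=0.081668
DDUUU: M=132.8365, payoff=0.0000, prob=0.022273
UDUUU: M=177.1153, payoff=0.0000, prob=0.081668
DUUUU: M=177.1153, payoff=0.0000, prob=0.081668
UUUUU: M=236.1538, payoff=26.5838, prob=0.299449
Price = Σ prob·payoff / R^5 = 8.065160 / 1.338226 = 6.0268

price = 6.0268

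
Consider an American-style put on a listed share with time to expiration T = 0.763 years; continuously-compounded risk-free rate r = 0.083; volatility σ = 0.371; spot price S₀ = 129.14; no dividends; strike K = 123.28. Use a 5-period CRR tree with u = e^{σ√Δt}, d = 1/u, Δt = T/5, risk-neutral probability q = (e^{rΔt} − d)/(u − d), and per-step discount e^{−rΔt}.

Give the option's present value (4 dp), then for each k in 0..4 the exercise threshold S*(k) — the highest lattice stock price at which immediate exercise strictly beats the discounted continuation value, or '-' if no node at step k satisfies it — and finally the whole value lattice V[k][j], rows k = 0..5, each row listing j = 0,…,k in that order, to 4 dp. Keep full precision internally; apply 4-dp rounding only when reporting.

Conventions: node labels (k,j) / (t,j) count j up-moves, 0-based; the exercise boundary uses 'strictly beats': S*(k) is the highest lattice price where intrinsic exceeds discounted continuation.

params: Δt=0.15260 u=1.15596 d=0.86508 q=0.50765 e^(-rΔt)=0.98741
t_5 payoffs: 60.7117 39.6741 11.5629 0.0000 0.0000 0.0000
t_4: node(4,0) S=72.3262 payoff=50.9538 vs cont=49.4022 → 50.9538 [stop]  node(4,1) S=96.6447 payoff=26.6353 vs cont=25.0837 → 26.6353 [stop]  node(4,2) S=129.1400 payoff=0.0000 vs cont=5.6213 → 5.6213 [wait]  node(4,3) S=172.5613 payoff=0.0000 vs cont=0.0000 → 0.0000 [wait]  node(4,4) S=230.5822 payoff=0.0000 vs cont=0.0000 → 0.0000 [wait]  ⇒ S*(4)=96.6447
t_3: node(3,0) S=83.6059 payoff=39.6741 vs cont=38.1225 → 39.6741 [stop]  node(3,1) S=111.7171 payoff=11.5629 vs cont=15.7665 → 15.7665 [wait]  node(3,2) S=149.2801 payoff=0.0000 vs cont=2.7328 → 2.7328 [wait]  node(3,3) S=199.4732 payoff=0.0000 vs cont=0.0000 → 0.0000 [wait]  ⇒ S*(3)=83.6059
t_2: node(2,0) S=96.6447 payoff=26.6353 vs cont=27.1908 → 27.1908 [wait]  node(2,1) S=129.1400 payoff=0.0000 vs cont=9.0348 → 9.0348 [wait]  node(2,2) S=172.5613 payoff=0.0000 vs cont=1.3286 → 1.3286 [wait]  ⇒ S*(2)=-
t_1: node(1,0) S=111.7171 payoff=11.5629 vs cont=17.7476 → 17.7476 [wait]  node(1,1) S=149.2801 payoff=0.0000 vs cont=5.0582 → 5.0582 [wait]  ⇒ S*(1)=-
t_0: node(0,0) S=129.1400 payoff=0.0000 vs cont=11.1635 → 11.1635 [wait]  ⇒ S*(0)=-

price = 11.1635
boundary = - - - 83.6059 96.6447
tree:
11.1635
17.7476 5.0582
27.1908 9.0348 1.3286
39.6741 15.7665 2.7328 0.0000
50.9538 26.6353 5.6213 0.0000 0.0000
60.7117 39.6741 11.5629 0.0000 0.0000 0.0000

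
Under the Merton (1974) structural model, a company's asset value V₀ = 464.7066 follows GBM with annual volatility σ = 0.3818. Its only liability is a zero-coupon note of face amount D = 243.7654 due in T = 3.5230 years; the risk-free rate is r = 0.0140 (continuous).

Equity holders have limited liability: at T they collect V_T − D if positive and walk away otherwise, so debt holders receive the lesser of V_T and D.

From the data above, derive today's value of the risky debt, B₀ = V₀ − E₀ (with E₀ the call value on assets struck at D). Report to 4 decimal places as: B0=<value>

B0=212.0689

Apply the equity-as-call identities (strike 243.7654, horizon 3.5230 years):
d₁ = [ln(V₀/D) + (r + σ²/2)T] / (σ√T)
   = [ln(464.7066/243.7654) + (0.0140 + 0.5·0.3818²)·3.5230] / (0.3818·√3.5230)
   = [0.645200 + 0.306098] / 0.716625 = 1.327469
d₂ = d₁ − σ√T = 1.327469 − 0.716625 = 0.610843
N(d₁) = 0.907823,  N(d₂) = 0.729348,  e^(−rT) = 0.951875
E₀ = V₀·N(d₁) − D·e^(−rT)·N(d₂)
   = 464.7066·0.907823 − 243.7654·0.951875·0.729348 = 252.637743
B₀ = V₀ − E₀ = 464.7066 − 252.637743 = 212.068857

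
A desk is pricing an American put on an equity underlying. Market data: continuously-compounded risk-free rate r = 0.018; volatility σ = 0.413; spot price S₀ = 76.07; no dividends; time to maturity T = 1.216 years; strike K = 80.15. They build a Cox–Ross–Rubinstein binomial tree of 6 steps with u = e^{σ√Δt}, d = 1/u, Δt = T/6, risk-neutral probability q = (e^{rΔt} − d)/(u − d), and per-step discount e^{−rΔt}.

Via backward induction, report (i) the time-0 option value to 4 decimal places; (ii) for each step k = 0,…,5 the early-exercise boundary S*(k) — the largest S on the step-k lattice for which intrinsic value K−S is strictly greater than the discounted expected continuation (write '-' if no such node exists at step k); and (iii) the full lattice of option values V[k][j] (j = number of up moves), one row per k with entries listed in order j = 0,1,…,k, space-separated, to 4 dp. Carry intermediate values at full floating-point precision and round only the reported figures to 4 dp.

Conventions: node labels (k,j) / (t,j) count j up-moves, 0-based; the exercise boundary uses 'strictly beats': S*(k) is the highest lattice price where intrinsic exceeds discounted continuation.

Δt=0.20267  u=1.20433  d=0.83033  q=0.46342  discount=0.99636
step 6 (expiry): payoffs max(K−S,0) = 55.2194 43.9902 27.7031 4.0800 0.0000 0.0000 0.0000
step 5: (k=5,j=0): S=30.0247, K−S=50.1253, hold=49.8334 ⇒ V=50.1253 exercise | (k=5,j=1): S=43.5485, K−S=36.6015, hold=36.3097 ⇒ V=36.6015 exercise | (k=5,j=2): S=63.1636, K−S=16.9864, hold=16.6946 ⇒ V=16.9864 exercise | (k=5,j=3): S=91.6137, K−S=0.0000, hold=2.1813 ⇒ V=2.1813 continue | (k=5,j=4): S=132.8783, K−S=0.0000, hold=0.0000 ⇒ V=0.0000 continue | (k=5,j=5): S=192.7292, K−S=0.0000, hold=0.0000 ⇒ V=0.0000 continue  boundary S*=63.1636
step 4: (k=4,j=0): S=36.1598, K−S=43.9902, hold=43.6983 ⇒ V=43.9902 exercise | (k=4,j=1): S=52.4469, K−S=27.7031, hold=27.4113 ⇒ V=27.7031 exercise | (k=4,j=2): S=76.0700, K−S=4.0800, hold=10.0885 ⇒ V=10.0885 continue | (k=4,j=3): S=110.3334, K−S=0.0000, hold=1.1662 ⇒ V=1.1662 continue | (k=4,j=4): S=160.0298, K−S=0.0000, hold=0.0000 ⇒ V=0.0000 continue  boundary S*=52.4469
step 3: (k=3,j=0): S=43.5485, K−S=36.6015, hold=36.3097 ⇒ V=36.6015 exercise | (k=3,j=1): S=63.1636, K−S=16.9864, hold=19.4689 ⇒ V=19.4689 continue | (k=3,j=2): S=91.6137, K−S=0.0000, hold=5.9320 ⇒ V=5.9320 continue | (k=3,j=3): S=132.8783, K−S=0.0000, hold=0.6235 ⇒ V=0.6235 continue  boundary S*=43.5485
step 2: (k=2,j=0): S=52.4469, K−S=27.7031, hold=28.5575 ⇒ V=28.5575 continue | (k=2,j=1): S=76.0700, K−S=4.0800, hold=13.1475 ⇒ V=13.1475 continue | (k=2,j=2): S=110.3334, K−S=0.0000, hold=3.4592 ⇒ V=3.4592 continue  boundary S*=-
step 1: (k=1,j=0): S=63.1636, K−S=16.9864, hold=21.3382 ⇒ V=21.3382 continue | (k=1,j=1): S=91.6137, K−S=0.0000, hold=8.6262 ⇒ V=8.6262 continue  boundary S*=-
step 0: (k=0,j=0): S=76.0700, K−S=4.0800, hold=15.3909 ⇒ V=15.3909 continue  boundary S*=-

price = 15.3909
boundary = - - - 43.5485 52.4469 63.1636
tree:
15.3909
21.3382 8.6262
28.5575 13.1475 3.4592
36.6015 19.4689 5.9320 0.6235
43.9902 27.7031 10.0885 1.1662 0.0000
50.1253 36.6015 16.9864 2.1813 0.0000 0.0000
55.2194 43.9902 27.7031 4.0800 0.0000 0.0000 0.0000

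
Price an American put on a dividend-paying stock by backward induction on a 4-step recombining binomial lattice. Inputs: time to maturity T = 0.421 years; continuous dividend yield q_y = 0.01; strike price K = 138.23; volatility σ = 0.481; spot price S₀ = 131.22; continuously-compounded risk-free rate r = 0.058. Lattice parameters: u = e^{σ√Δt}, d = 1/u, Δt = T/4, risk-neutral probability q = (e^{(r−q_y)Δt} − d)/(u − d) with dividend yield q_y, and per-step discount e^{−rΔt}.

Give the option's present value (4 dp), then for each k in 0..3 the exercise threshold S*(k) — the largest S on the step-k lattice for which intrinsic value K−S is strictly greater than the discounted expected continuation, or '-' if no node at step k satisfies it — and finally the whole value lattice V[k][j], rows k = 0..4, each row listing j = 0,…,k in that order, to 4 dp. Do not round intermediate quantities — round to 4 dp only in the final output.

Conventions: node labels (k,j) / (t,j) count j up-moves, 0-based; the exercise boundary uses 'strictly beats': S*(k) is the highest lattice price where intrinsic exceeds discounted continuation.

Δt=0.10525  u=1.16888  d=0.85552  q=0.47723  discount=0.99391
step 4 (expiry): payoffs max(K−S,0) = 67.9360 42.1885 7.0100 0.0000 0.0000
step 3: (k=3,j=0): S=82.1653, K−S=56.0647, hold=55.3098 ⇒ V=56.0647 exercise | (k=3,j=1): S=112.2612, K−S=25.9688, hold=25.2457 ⇒ V=25.9688 exercise | (k=3,j=2): S=153.3806, K−S=0.0000, hold=3.6423 ⇒ V=3.6423 continue | (k=3,j=3): S=209.5615, K−S=0.0000, hold=0.0000 ⇒ V=0.0000 continue  boundary S*=112.2612
step 2: (k=2,j=0): S=96.0415, K−S=42.1885, hold=41.4482 ⇒ V=42.1885 exercise | (k=2,j=1): S=131.2200, K−S=7.0100, hold=15.2208 ⇒ V=15.2208 continue | (k=2,j=2): S=179.2838, K−S=0.0000, hold=1.8925 ⇒ V=1.8925 continue  boundary S*=96.0415
step 1: (k=1,j=0): S=112.2612, K−S=25.9688, hold=29.1402 ⇒ V=29.1402 continue | (k=1,j=1): S=153.3806, K−S=0.0000, hold=8.8062 ⇒ V=8.8062 continue  boundary S*=-
step 0: (k=0,j=0): S=131.2200, K−S=7.0100, hold=19.3179 ⇒ V=19.3179 continue  boundary S*=-

price = 19.3179
boundary = - - 96.0415 112.2612
tree:
19.3179
29.1402 8.8062
42.1885 15.2208 1.8925
56.0647 25.9688 3.6423 0.0000
67.9360 42.1885 7.0100 0.0000 0.0000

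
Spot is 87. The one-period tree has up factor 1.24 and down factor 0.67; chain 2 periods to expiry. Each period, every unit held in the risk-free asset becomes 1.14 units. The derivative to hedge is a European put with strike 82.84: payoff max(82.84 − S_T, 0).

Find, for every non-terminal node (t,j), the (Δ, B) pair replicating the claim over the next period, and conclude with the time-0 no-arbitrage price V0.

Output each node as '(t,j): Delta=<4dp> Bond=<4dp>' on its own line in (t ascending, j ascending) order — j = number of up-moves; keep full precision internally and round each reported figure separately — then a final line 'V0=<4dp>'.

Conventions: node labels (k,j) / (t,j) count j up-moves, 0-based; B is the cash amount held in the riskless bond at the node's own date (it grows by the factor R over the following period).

Under the risk-neutral measure, an up-move has probability p* = (R−d)/(u−d) = 0.8246 and values discount at R = 1.14.
Terminal payoffs: V(2,0)=43.7857, V(2,1)=10.5604, V(2,2)=0.0000
(1,0): S=58.2900. Δ = (V_up−V_dn)/(S_up−S_dn) = (10.5604−43.7857)/(72.2796−39.0543) = -1.0000. V = [p*·10.5604 + (1−p*)·43.7857]/1.14 = 14.3767. B = V − Δ·S = 72.6667.
(1,1): S=107.8800. Δ = (V_up−V_dn)/(S_up−S_dn) = (0.0000−10.5604)/(133.7712−72.2796) = -0.1717. V = [p*·0.0000 + (1−p*)·10.5604]/1.14 = 1.6252. B = V − Δ·S = 20.1522.
(0,0): S=87.0000. Δ = (V_up−V_dn)/(S_up−S_dn) = (1.6252−14.3767)/(107.8800−58.2900) = -0.2571. V = [p*·1.6252 + (1−p*)·14.3767]/1.14 = 3.3880. B = V − Δ·S = 25.7590.
Check: Δ(0,0)·S0 + B(0,0) = 3.3880 = V0.

(0,0): Delta=-0.2571 Bond=25.7590
(1,0): Delta=-1.0000 Bond=72.6667
(1,1): Delta=-0.1717 Bond=20.1522
V0=3.3880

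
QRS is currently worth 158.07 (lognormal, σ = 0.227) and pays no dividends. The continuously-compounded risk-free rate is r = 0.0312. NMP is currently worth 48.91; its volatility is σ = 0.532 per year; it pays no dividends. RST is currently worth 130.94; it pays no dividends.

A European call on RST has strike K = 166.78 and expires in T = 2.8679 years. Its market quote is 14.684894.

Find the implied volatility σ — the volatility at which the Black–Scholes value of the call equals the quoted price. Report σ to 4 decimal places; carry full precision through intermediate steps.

sigma = 0.2524

At σ = 0.2524 the Black–Scholes value reproduces the quote:
σ√T = 0.2524·√2.8679 = 0.427436
d₁ = (ln(S/K) + (r+σ²/2)T) / (σ√T) = (ln(130.94/166.78) + (0.0312+0.2524²/2)·2.8679) / 0.427436 = (-0.241936 + 0.180829) / 0.427436 = -0.142962
d₂ = d₁ − σ√T = -0.142962 − 0.427436 = -0.570398
e^{−rT} = 0.914408
N(d₁) = 0.443160,  N(d₂) = 0.284204
V = S·N(d₁) − K·e^{−rT}·N(d₂) = 58.027398 − 43.342504 = 14.684894 (equal to the quote); since ∂V/∂σ > 0 for all σ, the implied volatility is unique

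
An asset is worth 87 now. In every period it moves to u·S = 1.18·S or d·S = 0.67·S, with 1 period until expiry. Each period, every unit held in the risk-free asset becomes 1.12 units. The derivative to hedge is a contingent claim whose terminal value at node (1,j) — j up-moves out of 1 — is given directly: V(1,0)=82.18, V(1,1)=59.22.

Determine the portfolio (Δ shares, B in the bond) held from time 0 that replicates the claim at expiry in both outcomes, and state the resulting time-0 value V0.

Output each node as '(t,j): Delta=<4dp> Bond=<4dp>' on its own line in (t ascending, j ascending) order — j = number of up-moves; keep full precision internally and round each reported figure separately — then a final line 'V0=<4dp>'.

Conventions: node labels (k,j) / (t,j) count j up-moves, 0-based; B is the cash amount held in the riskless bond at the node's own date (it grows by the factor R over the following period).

No-arbitrage ⇒ martingale measure with p* = (R−d)/(u−d) = 0.8824.
Expiry values: V(1,0)=82.1800, V(1,1)=59.2200
  t=0,j=0: stock 87.0000 → up 102.6600 (V=59.2200), down 58.2900 (V=82.1800). Price 55.2868; hedge Δ=-0.5175, bond B=100.3064.
Check: Δ(0,0)·S0 + B(0,0) = 55.2868 = V0.

(0,0): Delta=-0.5175 Bond=100.3064
V0=55.2868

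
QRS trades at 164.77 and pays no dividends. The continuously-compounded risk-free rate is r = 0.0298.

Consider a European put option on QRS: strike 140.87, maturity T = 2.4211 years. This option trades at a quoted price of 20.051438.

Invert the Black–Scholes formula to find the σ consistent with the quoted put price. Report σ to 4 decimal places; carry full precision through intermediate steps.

At σ = 0.3807 the Black–Scholes value reproduces the quote:
σ√T = 0.3807·√2.4211 = 0.592365
d₁ = (ln(S/K) + (r+σ²/2)T) / (σ√T) = (ln(164.77/140.87) + (0.0298+0.3807²/2)·2.4211) / 0.592365 = (0.156713 + 0.247597) / 0.592365 = 0.682535
d₂ = d₁ − σ√T = 0.682535 − 0.592365 = 0.090171
e^{−rT} = 0.930392
N(−d₁) = 0.247450,  N(−d₂) = 0.464076
V = K·e^{−rT}·N(−d₂) − S·N(−d₁) = 60.823817 − 40.772380 = 20.051438 (equal to the quote); since ∂V/∂σ > 0 for all σ, the implied volatility is unique

sigma = 0.3807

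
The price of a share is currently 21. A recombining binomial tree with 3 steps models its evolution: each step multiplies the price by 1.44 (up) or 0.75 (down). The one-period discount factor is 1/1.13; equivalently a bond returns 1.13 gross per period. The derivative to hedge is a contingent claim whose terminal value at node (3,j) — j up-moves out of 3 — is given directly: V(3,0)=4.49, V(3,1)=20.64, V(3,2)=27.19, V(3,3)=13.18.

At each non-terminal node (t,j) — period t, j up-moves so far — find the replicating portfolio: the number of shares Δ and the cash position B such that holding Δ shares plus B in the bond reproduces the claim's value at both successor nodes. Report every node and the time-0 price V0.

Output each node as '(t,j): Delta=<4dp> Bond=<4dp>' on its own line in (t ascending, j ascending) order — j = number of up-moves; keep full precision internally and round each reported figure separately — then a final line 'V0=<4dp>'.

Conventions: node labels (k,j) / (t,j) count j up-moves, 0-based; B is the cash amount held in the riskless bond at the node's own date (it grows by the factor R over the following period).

(0,0): Delta=0.1217 Bond=11.7257
(1,0): Delta=0.8846 Bond=1.2347
(1,1): Delta=-0.2024 Bond=23.0521
(2,0): Delta=1.9814 Bond=-11.5614
(2,1): Delta=0.4186 Bond=11.9650
(2,2): Delta=-0.4663 Bond=37.5383
V0=14.2817

No-arbitrage ⇒ martingale measure with p* = (R−d)/(u−d) = 0.5507.
Terminal payoffs: V(3,0)=4.4900, V(3,1)=20.6400, V(3,2)=27.1900, V(3,3)=13.1800
Node (2,0) S=11.8125: V=(p*·20.6400+(1−p*)·4.4900)/1.13=11.8444; Δ=(20.6400−4.4900)/(17.0100−8.8594)=1.9814; B=V−Δ·S=-11.5614
Node (2,1) S=22.6800: V=(p*·27.1900+(1−p*)·20.6400)/1.13=21.4577; Δ=(27.1900−20.6400)/(32.6592−17.0100)=0.4186; B=V−Δ·S=11.9650
Node (2,2) S=43.5456: V=(p*·13.1800+(1−p*)·27.1900)/1.13=17.2339; Δ=(13.1800−27.1900)/(62.7057−32.6592)=-0.4663; B=V−Δ·S=37.5383
Node (1,0) S=15.7500: V=(p*·21.4577+(1−p*)·11.8444)/1.13=15.1670; Δ=(21.4577−11.8444)/(22.6800−11.8125)=0.8846; B=V−Δ·S=1.2347
Node (1,1) S=30.2400: V=(p*·17.2339+(1−p*)·21.4577)/1.13=16.9306; Δ=(17.2339−21.4577)/(43.5456−22.6800)=-0.2024; B=V−Δ·S=23.0521
Node (0,0) S=21.0000: V=(p*·16.9306+(1−p*)·15.1670)/1.13=14.2817; Δ=(16.9306−15.1670)/(30.2400−15.7500)=0.1217; B=V−Δ·S=11.7257
Verification: the root portfolio costs Δ(0,0)·S0 + B(0,0) = 14.2817, matching V0.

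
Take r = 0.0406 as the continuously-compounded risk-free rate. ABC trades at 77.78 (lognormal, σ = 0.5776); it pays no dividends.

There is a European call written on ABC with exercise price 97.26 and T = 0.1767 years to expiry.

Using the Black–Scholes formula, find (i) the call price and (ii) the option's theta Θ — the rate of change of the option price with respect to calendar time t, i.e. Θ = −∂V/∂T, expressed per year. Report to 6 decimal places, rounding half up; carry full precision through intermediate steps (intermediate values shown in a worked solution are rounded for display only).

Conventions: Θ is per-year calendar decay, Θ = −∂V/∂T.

price = 2.138775
Θ = -16.464704

σ√T = 0.5776·√0.1767 = 0.242798
d₁ = (ln(S/K) + (r+σ²/2)T) / (σ√T) = (ln(77.78/97.26) + (0.0406+0.5776²/2)·0.1767) / 0.242798 = (-0.223503 + 0.036650) / 0.242798 = -0.769586
d₂ = d₁ − σ√T = -0.769586 − 0.242798 = -1.012384
e^{−rT} = 0.992852
N(d₁) = 0.220773,  N(d₂) = 0.155677
Call price V = S·N(d₁) − K·e^{−rT}·N(d₂) = 17.171716 − 15.032941 = 2.138775
φ(d₁) = (1/√(2π))·e^{−d₁²/2} = 0.296689
Θ = −S·φ(d₁)·σ/(2√T) − r·K·e^{−rT}·N(d₂) = −15.854366 − 0.610337 = -16.464704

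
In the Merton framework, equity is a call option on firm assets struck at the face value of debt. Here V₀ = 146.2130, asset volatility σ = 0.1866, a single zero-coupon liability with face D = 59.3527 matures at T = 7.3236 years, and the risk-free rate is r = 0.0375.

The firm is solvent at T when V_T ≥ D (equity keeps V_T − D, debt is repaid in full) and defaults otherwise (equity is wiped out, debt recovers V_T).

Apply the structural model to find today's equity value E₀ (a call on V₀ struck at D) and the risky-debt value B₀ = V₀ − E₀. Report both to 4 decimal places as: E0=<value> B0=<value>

Work the structural quantities from V₀ = 146.2130 against face 59.3527:
d₁ = [ln(V₀/D) + (r + σ²/2)T] / (σ√T)
   = [ln(146.2130/59.3527) + (0.0375 + 0.5·0.1866²)·7.3236] / (0.1866·√7.3236)
   = [0.901567 + 0.402137] / 0.504980 = 2.581696
d₂ = d₁ − σ√T = 2.581696 − 0.504980 = 2.076716
N(d₁) = 0.995084,  N(d₂) = 0.981086,  e^(−rT) = 0.759849
E₀ = V₀·N(d₁) − D·e^(−rT)·N(d₂)
   = 146.2130·0.995084 − 59.3527·0.759849·0.981086 = 101.248130
B₀ = V₀ − E₀ = 146.2130 − 101.248130 = 44.964870

E0=101.2481 B0=44.9649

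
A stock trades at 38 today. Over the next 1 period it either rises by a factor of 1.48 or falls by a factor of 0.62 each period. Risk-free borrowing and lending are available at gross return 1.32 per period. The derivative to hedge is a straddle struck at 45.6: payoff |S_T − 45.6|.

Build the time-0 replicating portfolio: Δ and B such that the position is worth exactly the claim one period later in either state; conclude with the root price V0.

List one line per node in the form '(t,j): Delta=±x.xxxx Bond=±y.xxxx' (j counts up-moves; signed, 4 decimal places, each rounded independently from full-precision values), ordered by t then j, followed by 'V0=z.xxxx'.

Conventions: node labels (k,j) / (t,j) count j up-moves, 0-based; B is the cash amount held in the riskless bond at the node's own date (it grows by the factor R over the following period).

Arbitrage-free pricing uses the up-move probability p* = (R−d)/(u−d) = 0.8140, discounting each step at R = 1.32.
At maturity the claim pays: V(1,0)=22.0400, V(1,1)=10.6400
  t=0,j=0: stock 38.0000 → up 56.2400 (V=10.6400), down 23.5600 (V=22.0400). Price 9.6674; hedge Δ=-0.3488, bond B=22.9232.
Verification: the root portfolio costs Δ(0,0)·S0 + B(0,0) = 9.6674, matching V0.

(0,0): Delta=-0.3488 Bond=22.9232
V0=9.6674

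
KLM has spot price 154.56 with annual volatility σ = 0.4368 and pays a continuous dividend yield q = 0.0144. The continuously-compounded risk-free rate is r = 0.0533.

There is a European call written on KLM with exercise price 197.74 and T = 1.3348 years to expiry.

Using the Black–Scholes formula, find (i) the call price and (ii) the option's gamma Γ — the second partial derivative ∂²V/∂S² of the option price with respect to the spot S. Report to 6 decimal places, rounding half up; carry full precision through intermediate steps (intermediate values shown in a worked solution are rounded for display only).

σ√T = 0.4368·√1.3348 = 0.504651
d₁ = (ln(S/K) + (r−q+σ²/2)T) / (σ√T) = (ln(154.56/197.74) + (0.0533−0.0144+0.4368²/2)·1.3348) / 0.504651 = (-0.246371 + 0.179260) / 0.504651 = -0.132985
d₂ = d₁ − σ√T = -0.132985 − 0.504651 = -0.637635
e^{−rT} = 0.931327
e^{−qT} = 0.980962
N(d₁) = 0.447103,  N(d₂) = 0.261856
Call price V = S·e^{−qT}·N(d₁) − K·e^{−rT}·N(d₂) = 67.788615 − 48.223472 = 19.565143
φ(d₁) = (1/√(2π))·e^{−d₁²/2} = 0.395430
Γ = e^{−qT}·φ(d₁) / (S·σ·√T) = 0.004973

price = 19.565143
Γ = 0.004973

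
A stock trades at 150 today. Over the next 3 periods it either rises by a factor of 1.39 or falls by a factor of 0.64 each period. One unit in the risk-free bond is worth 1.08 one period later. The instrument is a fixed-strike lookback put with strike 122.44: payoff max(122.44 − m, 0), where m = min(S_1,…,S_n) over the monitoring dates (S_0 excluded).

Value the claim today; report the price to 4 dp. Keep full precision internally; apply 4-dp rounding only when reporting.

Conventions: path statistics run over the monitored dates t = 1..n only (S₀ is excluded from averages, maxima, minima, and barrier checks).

Under the martingale measure an up-move has probability p* = 0.5867; value the claim as the probability-weighted average of per-path payoffs, discounted 3 periods at R = 1.08.
Enumerate all 2^3 = 8 price paths (U = up ×1.39, D = down ×0.64); each path with k up-moves has probability p*^k·(1−p*)^(3−k).
DDD: m=39.3216, payoff=83.1184, prob=0.070616
UDD: m=85.4016, payoff=37.0384, prob=0.100229
DUD: m=85.4016, payoff=37.0384, prob=0.100229
UUD: m=185.4816, payoff=0.0000, prob=0.142260
DDU: m=61.4400, payoff=61.0000, prob=0.100229
UDU: m=133.4400, payoff=0.0000, prob=0.142260
DUU: m=96.0000, payoff=26.4400, prob=0.142260
UUU: m=208.5000, payoff=0.0000, prob=0.201918
Price = Σ prob·payoff / R^3 = 23.169400 / 1.259712 = 18.3926

price = 18.3926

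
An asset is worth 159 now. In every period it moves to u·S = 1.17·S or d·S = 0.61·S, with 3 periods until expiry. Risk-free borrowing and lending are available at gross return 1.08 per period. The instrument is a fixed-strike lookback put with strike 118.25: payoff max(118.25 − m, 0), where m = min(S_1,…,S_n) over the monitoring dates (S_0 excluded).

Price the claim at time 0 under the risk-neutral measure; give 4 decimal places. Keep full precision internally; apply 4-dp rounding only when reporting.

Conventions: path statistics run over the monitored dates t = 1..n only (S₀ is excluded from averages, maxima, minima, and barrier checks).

price = 5.3144

Set p* = 0.8393 (from d < R < u); the path-dependent value is the discounted p*-expectation over all price paths.
Enumerate all 2^3 = 8 price paths (U = up ×1.17, D = down ×0.61); each path with k up-moves has probability p*^k·(1−p*)^(3−k).
DDD: m=36.0900, payoff=82.1600, prob=0.004151
UDD: m=69.2218, payoff=49.0282, prob=0.021678
DUD: m=69.2218, payoff=49.0282, prob=0.021678
UUD: m=132.7696, payoff=0.0000, prob=0.113207
DDU: m=59.1639, payoff=59.0861, prob=0.021678
UDU: m=113.4783, payoff=4.7717, prob=0.113207
DUU: m=96.9900, payoff=21.2600, prob=0.113207
UUU: m=186.0300, payoff=0.0000, prob=0.591193
Price = Σ prob·payoff / R^3 = 6.694565 / 1.259712 = 5.3144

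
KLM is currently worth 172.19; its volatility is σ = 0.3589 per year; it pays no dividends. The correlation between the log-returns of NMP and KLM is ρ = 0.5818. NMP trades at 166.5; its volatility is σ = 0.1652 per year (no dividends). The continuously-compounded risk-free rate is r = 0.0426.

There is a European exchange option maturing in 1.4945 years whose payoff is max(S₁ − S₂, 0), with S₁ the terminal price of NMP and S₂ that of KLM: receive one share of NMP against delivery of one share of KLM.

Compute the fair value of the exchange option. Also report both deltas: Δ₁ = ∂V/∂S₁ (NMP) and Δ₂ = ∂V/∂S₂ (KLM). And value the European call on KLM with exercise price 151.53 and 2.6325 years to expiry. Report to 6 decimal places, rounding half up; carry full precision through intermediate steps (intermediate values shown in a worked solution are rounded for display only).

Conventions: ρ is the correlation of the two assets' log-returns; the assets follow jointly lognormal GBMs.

exchange price = 21.503459
Δ1 = 0.534773
Δ2 = -0.392220
price(KLM call K=151.53) = 56.454047

σ_eff = √(σ₁² + σ₂² − 2ρσ₁σ₂) = √(0.1652² + 0.3589² − 2·0.5818·0.1652·0.3589) = 0.295144
d₁ = (ln(S₁/S₂) + (q₂ − q₁ + σ_eff²/2)T) / (σ_eff√T) = (ln(166.5/172.19) + (0.0 − 0.0 + 0.043555)·1.4945) / 0.360813 = 0.087275
d₂ = d₁ − σ_eff√T = 0.087275 − 0.360813 = -0.273538
N(d₁) = 0.534773,  N(d₂) = 0.392220
V = S₁·e^{−q₁T}·N(d₁) − S₂·e^{−q₂T}·N(d₂) = 89.039765 − 67.536307 = 21.503459
Δ₁ = e^{−q₁T}·N(d₁) = 0.534773;  Δ₂ = −e^{−q₂T}·N(d₂) = -0.392220
[vanilla: KLM call K=151.53]
σ√T = 0.3589·√2.6325 = 0.582315
d₁ = (ln(S/K) + (r+σ²/2)T) / (σ√T) = (ln(172.19/151.53) + (0.0426+0.3589²/2)·2.6325) / 0.582315 = (0.127815 + 0.281690) / 0.582315 = 0.703236
d₂ = d₁ − σ√T = 0.703236 − 0.582315 = 0.120921
e^{−rT} = 0.893915
N(d₁) = 0.759046,  N(d₂) = 0.548123
price = S·N(d₁) − K·e^{−rT}·N(d₂) = 130.700067 − 74.246020 = 56.454047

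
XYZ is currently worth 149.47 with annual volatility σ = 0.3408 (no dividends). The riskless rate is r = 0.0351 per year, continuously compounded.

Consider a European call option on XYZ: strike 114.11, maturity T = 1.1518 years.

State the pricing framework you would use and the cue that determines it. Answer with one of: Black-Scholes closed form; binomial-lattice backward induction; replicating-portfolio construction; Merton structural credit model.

Key observation: everything needed for the exact continuous-time valuation of the European call on XYZ (strike 114.11) is given, and no feature rules the closed form out.

framework: Black-Scholes closed form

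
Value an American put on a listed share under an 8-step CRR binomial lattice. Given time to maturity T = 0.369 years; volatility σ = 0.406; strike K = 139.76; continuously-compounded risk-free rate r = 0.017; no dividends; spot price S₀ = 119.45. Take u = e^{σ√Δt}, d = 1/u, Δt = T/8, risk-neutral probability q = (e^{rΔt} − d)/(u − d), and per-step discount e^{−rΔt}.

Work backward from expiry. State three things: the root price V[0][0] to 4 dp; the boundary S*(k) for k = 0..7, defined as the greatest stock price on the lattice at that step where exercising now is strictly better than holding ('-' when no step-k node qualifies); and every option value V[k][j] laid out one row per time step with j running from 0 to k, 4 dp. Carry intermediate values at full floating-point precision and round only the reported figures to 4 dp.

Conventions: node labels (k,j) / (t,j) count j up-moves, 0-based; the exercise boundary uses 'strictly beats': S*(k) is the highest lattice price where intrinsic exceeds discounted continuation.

Δt=0.04612, u=1.09111, d=0.91650, q=0.48271, disc=e^(-rΔt)=0.99922
k=8 terminal: V=max(K-S,0) → 80.2982 68.9695 55.4824 39.4258 20.3100 0.0000 0.0000 0.0000 0.0000
k=7: j=0 S=64.8793 intr=74.8807 cont=74.7711 V=74.8807[EX]; j=1 S=77.2402 intr=62.5198 cont=62.4102 V=62.5198[EX]; j=2 S=91.9561 intr=47.8039 cont=47.6944 V=47.8039[EX]; j=3 S=109.4757 intr=30.2843 cont=30.1748 V=30.2843[EX]; j=4 S=130.3331 intr=9.4269 cont=10.4980 V=10.4980[hold]; j=5 S=155.1643 intr=0.0000 cont=0.0000 V=0.0000[hold]; j=6 S=184.7263 intr=0.0000 cont=0.0000 V=0.0000[hold]; j=7 S=219.9206 intr=0.0000 cont=0.0000 V=0.0000[hold]  S*(7)=109.4757
k=6: j=0 S=70.7905 intr=68.9695 cont=68.8600 V=68.9695[EX]; j=1 S=84.2776 intr=55.4824 cont=55.3729 V=55.4824[EX]; j=2 S=100.3342 intr=39.4258 cont=39.3162 V=39.4258[EX]; j=3 S=119.4500 intr=20.3100 cont=20.7171 V=20.7171[hold]; j=4 S=142.2077 intr=0.0000 cont=5.4263 V=5.4263[hold]; j=5 S=169.3013 intr=0.0000 cont=0.0000 V=0.0000[hold]; j=6 S=201.5568 intr=0.0000 cont=0.0000 V=0.0000[hold]  S*(6)=100.3342
k=5: j=0 S=77.2402 intr=62.5198 cont=62.4102 V=62.5198[EX]; j=1 S=91.9561 intr=47.8039 cont=47.6944 V=47.8039[EX]; j=2 S=109.4757 intr=30.2843 cont=30.3711 V=30.3711[hold]; j=3 S=130.3331 intr=9.4269 cont=13.3256 V=13.3256[hold]; j=4 S=155.1643 intr=0.0000 cont=2.8048 V=2.8048[hold]; j=5 S=184.7263 intr=0.0000 cont=0.0000 V=0.0000[hold]  S*(5)=91.9561
k=4: j=0 S=84.2776 intr=55.4824 cont=55.3729 V=55.4824[EX]; j=1 S=100.3342 intr=39.4258 cont=39.3581 V=39.4258[EX]; j=2 S=119.4500 intr=20.3100 cont=22.1258 V=22.1258[hold]; j=3 S=142.2077 intr=0.0000 cont=8.2407 V=8.2407[hold]; j=4 S=169.3013 intr=0.0000 cont=1.4497 V=1.4497[hold]  S*(4)=100.3342
k=3: j=0 S=91.9561 intr=47.8039 cont=47.6944 V=47.8039[EX]; j=1 S=109.4757 intr=30.2843 cont=31.0506 V=31.0506[hold]; j=2 S=130.3331 intr=9.4269 cont=15.4112 V=15.4112[hold]; j=3 S=155.1643 intr=0.0000 cont=4.9588 V=4.9588[hold]  S*(3)=91.9561
k=2: j=0 S=100.3342 intr=39.4258 cont=39.6858 V=39.6858[hold]; j=1 S=119.4500 intr=20.3100 cont=23.4829 V=23.4829[hold]; j=2 S=142.2077 intr=0.0000 cont=10.3576 V=10.3576[hold]  S*(2)=-
k=1: j=0 S=109.4757 intr=30.2843 cont=31.8396 V=31.8396[hold]; j=1 S=130.3331 intr=9.4269 cont=17.1338 V=17.1338[hold]  S*(1)=-
k=0: j=0 S=119.4500 intr=20.3100 cont=24.7216 V=24.7216[hold]  S*(0)=-

price = 24.7216
boundary = - - - 91.9561 100.3342 91.9561 100.3342 109.4757
tree:
24.7216
31.8396 17.1338
39.6858 23.4829 10.3576
47.8039 31.0506 15.4112 4.9588
55.4824 39.4258 22.1258 8.2407 1.4497
62.5198 47.8039 30.3711 13.3256 2.8048 0.0000
68.9695 55.4824 39.4258 20.7171 5.4263 0.0000 0.0000
74.8807 62.5198 47.8039 30.2843 10.4980 0.0000 0.0000 0.0000
80.2982 68.9695 55.4824 39.4258 20.3100 0.0000 0.0000 0.0000 0.0000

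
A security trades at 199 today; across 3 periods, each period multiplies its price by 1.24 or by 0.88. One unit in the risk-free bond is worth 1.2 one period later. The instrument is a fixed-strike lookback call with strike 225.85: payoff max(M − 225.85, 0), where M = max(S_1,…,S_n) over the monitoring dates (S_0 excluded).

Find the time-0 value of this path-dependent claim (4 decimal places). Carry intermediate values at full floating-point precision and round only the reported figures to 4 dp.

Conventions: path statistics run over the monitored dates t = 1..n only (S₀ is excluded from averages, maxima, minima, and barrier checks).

price = 71.0319

With p* = (R−d)/(u−d) = 0.8889, sum probability × payoff across the paths and divide by R^3.
Enumerate all 2^3 = 8 price paths (U = up ×1.24, D = down ×0.88); each path with k up-moves has probability p*^k·(1−p*)^(3−k).
DDD: M=175.1200, payoff=0.0000, prob=0.001372
UDD: M=246.7600, payoff=20.9100, prob=0.010974
DUD: M=217.1488, payoff=0.0000, prob=0.010974
UUD: M=305.9824, payoff=80.1324, prob=0.087791
DDU: M=191.0909, payoff=0.0000, prob=0.010974
UDU: M=269.2645, payoff=43.4145, prob=0.087791
DUU: M=269.2645, payoff=43.4145, prob=0.087791
UUU: M=379.4182, payoff=153.5682, prob=0.702332
Price = Σ prob·payoff / R^3 = 122.743096 / 1.728000 = 71.0319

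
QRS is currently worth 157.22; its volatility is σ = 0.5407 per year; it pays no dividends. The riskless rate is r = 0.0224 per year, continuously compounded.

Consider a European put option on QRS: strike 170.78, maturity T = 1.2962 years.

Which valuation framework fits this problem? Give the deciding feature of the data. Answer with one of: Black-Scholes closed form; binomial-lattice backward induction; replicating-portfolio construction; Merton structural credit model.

Key observation: with QRS following a GBM at constant σ and r, the European put struck at 170.78 prices in closed form — nothing here needs a stepwise model or a balance sheet.

framework: Black-Scholes closed form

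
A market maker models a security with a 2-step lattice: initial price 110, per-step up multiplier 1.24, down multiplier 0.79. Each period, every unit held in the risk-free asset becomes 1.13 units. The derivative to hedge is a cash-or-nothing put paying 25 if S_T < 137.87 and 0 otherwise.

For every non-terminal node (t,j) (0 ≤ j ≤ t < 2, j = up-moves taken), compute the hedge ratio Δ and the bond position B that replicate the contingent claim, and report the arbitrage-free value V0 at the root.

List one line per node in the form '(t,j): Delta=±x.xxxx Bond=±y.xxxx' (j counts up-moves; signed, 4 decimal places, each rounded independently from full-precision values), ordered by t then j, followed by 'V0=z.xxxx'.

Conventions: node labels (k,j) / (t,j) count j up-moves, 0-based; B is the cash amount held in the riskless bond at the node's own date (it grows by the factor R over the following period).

Since d<R<u, set p* = (R−d)/(u−d) = 0.7556; price each node as the discounted p*-expectation of its children.
Terminal payoffs: V(2,0)=25.0000, V(2,1)=25.0000, V(2,2)=0.0000
Node (1,0) S=86.9000: V=(p*·25.0000+(1−p*)·25.0000)/1.13=22.1239; Δ=(25.0000−25.0000)/(107.7560−68.6510)=0.0000; B=V−Δ·S=22.1239
Node (1,1) S=136.4000: V=(p*·0.0000+(1−p*)·25.0000)/1.13=5.4081; Δ=(0.0000−25.0000)/(169.1360−107.7560)=-0.4073; B=V−Δ·S=60.9636
Node (0,0) S=110.0000: V=(p*·5.4081+(1−p*)·22.1239)/1.13=8.4019; Δ=(5.4081−22.1239)/(136.4000−86.9000)=-0.3377; B=V−Δ·S=45.5482
Check: Δ(0,0)·S0 + B(0,0) = 8.4019 = V0.

(0,0): Delta=-0.3377 Bond=45.5482
(1,0): Delta=0.0000 Bond=22.1239
(1,1): Delta=-0.4073 Bond=60.9636
V0=8.4019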